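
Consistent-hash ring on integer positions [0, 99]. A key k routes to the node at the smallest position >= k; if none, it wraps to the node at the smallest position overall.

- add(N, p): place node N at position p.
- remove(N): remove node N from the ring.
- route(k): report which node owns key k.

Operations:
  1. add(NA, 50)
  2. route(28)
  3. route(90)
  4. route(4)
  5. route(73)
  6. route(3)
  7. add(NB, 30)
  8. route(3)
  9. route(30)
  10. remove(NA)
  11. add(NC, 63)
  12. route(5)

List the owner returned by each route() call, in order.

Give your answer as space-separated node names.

Answer: NA NA NA NA NA NB NB NB

Derivation:
Op 1: add NA@50 -> ring=[50:NA]
Op 2: route key 28: smallest pos >= 28 is 50 -> NA
Op 3: route key 90: none >= 90, wrap to smallest pos 50 -> NA
Op 4: route key 4: smallest pos >= 4 is 50 -> NA
Op 5: route key 73: none >= 73, wrap to smallest pos 50 -> NA
Op 6: route key 3: smallest pos >= 3 is 50 -> NA
Op 7: add NB@30 -> ring=[30:NB,50:NA]
Op 8: route key 3: smallest pos >= 3 is 30 -> NB
Op 9: route key 30: smallest pos >= 30 is 30 -> NB
Op 10: remove NA -> ring=[30:NB]
Op 11: add NC@63 -> ring=[30:NB,63:NC]
Op 12: route key 5: smallest pos >= 5 is 30 -> NB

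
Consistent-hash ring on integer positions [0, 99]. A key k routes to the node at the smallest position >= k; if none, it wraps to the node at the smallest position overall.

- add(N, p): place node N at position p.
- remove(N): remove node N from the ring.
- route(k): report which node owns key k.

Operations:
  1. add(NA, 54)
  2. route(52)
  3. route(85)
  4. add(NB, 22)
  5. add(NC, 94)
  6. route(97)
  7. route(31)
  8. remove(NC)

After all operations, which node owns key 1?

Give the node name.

Op 1: add NA@54 -> ring=[54:NA]
Op 2: route key 52: smallest pos >= 52 is 54 -> NA
Op 3: route key 85: none >= 85, wrap to smallest pos 54 -> NA
Op 4: add NB@22 -> ring=[22:NB,54:NA]
Op 5: add NC@94 -> ring=[22:NB,54:NA,94:NC]
Op 6: route key 97: none >= 97, wrap to smallest pos 22 -> NB
Op 7: route key 31: smallest pos >= 31 is 54 -> NA
Op 8: remove NC -> ring=[22:NB,54:NA]
Final route key 1: smallest pos >= 1 is 22 -> NB

Answer: NB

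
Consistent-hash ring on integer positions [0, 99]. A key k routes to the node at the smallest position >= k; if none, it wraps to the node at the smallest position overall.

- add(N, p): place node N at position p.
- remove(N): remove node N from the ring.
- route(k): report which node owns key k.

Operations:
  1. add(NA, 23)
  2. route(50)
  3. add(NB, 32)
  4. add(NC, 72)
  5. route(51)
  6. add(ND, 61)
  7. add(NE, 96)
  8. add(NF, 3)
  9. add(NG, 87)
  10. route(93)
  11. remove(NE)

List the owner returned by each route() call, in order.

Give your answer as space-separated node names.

Op 1: add NA@23 -> ring=[23:NA]
Op 2: route key 50: none >= 50, wrap to smallest pos 23 -> NA
Op 3: add NB@32 -> ring=[23:NA,32:NB]
Op 4: add NC@72 -> ring=[23:NA,32:NB,72:NC]
Op 5: route key 51: smallest pos >= 51 is 72 -> NC
Op 6: add ND@61 -> ring=[23:NA,32:NB,61:ND,72:NC]
Op 7: add NE@96 -> ring=[23:NA,32:NB,61:ND,72:NC,96:NE]
Op 8: add NF@3 -> ring=[3:NF,23:NA,32:NB,61:ND,72:NC,96:NE]
Op 9: add NG@87 -> ring=[3:NF,23:NA,32:NB,61:ND,72:NC,87:NG,96:NE]
Op 10: route key 93: smallest pos >= 93 is 96 -> NE
Op 11: remove NE -> ring=[3:NF,23:NA,32:NB,61:ND,72:NC,87:NG]

Answer: NA NC NE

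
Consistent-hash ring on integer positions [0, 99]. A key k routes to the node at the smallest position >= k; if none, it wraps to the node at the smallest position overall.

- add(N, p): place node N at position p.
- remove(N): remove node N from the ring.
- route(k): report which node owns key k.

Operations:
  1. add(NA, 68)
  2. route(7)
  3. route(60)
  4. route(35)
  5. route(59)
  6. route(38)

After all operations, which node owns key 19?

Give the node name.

Op 1: add NA@68 -> ring=[68:NA]
Op 2: route key 7: smallest pos >= 7 is 68 -> NA
Op 3: route key 60: smallest pos >= 60 is 68 -> NA
Op 4: route key 35: smallest pos >= 35 is 68 -> NA
Op 5: route key 59: smallest pos >= 59 is 68 -> NA
Op 6: route key 38: smallest pos >= 38 is 68 -> NA
Final route key 19: smallest pos >= 19 is 68 -> NA

Answer: NA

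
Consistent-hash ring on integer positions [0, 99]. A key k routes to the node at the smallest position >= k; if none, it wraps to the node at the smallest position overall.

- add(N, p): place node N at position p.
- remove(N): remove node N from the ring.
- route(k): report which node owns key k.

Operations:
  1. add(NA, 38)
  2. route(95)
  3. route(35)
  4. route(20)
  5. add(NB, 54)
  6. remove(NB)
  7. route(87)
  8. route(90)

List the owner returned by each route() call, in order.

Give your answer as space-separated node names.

Answer: NA NA NA NA NA

Derivation:
Op 1: add NA@38 -> ring=[38:NA]
Op 2: route key 95: none >= 95, wrap to smallest pos 38 -> NA
Op 3: route key 35: smallest pos >= 35 is 38 -> NA
Op 4: route key 20: smallest pos >= 20 is 38 -> NA
Op 5: add NB@54 -> ring=[38:NA,54:NB]
Op 6: remove NB -> ring=[38:NA]
Op 7: route key 87: none >= 87, wrap to smallest pos 38 -> NA
Op 8: route key 90: none >= 90, wrap to smallest pos 38 -> NA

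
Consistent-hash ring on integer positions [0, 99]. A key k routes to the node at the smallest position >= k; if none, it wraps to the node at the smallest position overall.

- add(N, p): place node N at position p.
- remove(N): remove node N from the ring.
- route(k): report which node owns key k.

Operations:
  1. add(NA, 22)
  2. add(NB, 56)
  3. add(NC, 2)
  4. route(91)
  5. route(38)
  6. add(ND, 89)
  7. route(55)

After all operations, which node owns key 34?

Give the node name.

Answer: NB

Derivation:
Op 1: add NA@22 -> ring=[22:NA]
Op 2: add NB@56 -> ring=[22:NA,56:NB]
Op 3: add NC@2 -> ring=[2:NC,22:NA,56:NB]
Op 4: route key 91: none >= 91, wrap to smallest pos 2 -> NC
Op 5: route key 38: smallest pos >= 38 is 56 -> NB
Op 6: add ND@89 -> ring=[2:NC,22:NA,56:NB,89:ND]
Op 7: route key 55: smallest pos >= 55 is 56 -> NB
Final route key 34: smallest pos >= 34 is 56 -> NB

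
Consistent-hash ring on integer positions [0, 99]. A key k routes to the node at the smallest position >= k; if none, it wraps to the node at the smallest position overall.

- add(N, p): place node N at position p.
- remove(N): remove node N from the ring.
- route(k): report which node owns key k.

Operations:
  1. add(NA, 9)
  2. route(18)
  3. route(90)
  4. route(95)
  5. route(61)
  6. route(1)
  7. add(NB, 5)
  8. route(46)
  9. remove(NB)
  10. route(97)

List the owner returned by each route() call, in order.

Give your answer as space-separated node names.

Answer: NA NA NA NA NA NB NA

Derivation:
Op 1: add NA@9 -> ring=[9:NA]
Op 2: route key 18: none >= 18, wrap to smallest pos 9 -> NA
Op 3: route key 90: none >= 90, wrap to smallest pos 9 -> NA
Op 4: route key 95: none >= 95, wrap to smallest pos 9 -> NA
Op 5: route key 61: none >= 61, wrap to smallest pos 9 -> NA
Op 6: route key 1: smallest pos >= 1 is 9 -> NA
Op 7: add NB@5 -> ring=[5:NB,9:NA]
Op 8: route key 46: none >= 46, wrap to smallest pos 5 -> NB
Op 9: remove NB -> ring=[9:NA]
Op 10: route key 97: none >= 97, wrap to smallest pos 9 -> NA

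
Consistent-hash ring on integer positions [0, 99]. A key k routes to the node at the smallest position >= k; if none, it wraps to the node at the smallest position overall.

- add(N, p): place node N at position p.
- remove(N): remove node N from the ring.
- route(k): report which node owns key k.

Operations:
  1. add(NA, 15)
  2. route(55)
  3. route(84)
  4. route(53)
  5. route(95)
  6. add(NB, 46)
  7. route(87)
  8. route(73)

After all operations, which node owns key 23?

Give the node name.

Answer: NB

Derivation:
Op 1: add NA@15 -> ring=[15:NA]
Op 2: route key 55: none >= 55, wrap to smallest pos 15 -> NA
Op 3: route key 84: none >= 84, wrap to smallest pos 15 -> NA
Op 4: route key 53: none >= 53, wrap to smallest pos 15 -> NA
Op 5: route key 95: none >= 95, wrap to smallest pos 15 -> NA
Op 6: add NB@46 -> ring=[15:NA,46:NB]
Op 7: route key 87: none >= 87, wrap to smallest pos 15 -> NA
Op 8: route key 73: none >= 73, wrap to smallest pos 15 -> NA
Final route key 23: smallest pos >= 23 is 46 -> NB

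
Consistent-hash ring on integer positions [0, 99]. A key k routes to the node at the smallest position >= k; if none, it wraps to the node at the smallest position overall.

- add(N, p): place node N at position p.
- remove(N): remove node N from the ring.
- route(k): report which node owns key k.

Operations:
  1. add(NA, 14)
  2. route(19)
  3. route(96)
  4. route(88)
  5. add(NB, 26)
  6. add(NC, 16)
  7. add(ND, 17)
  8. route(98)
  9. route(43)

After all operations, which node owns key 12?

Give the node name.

Answer: NA

Derivation:
Op 1: add NA@14 -> ring=[14:NA]
Op 2: route key 19: none >= 19, wrap to smallest pos 14 -> NA
Op 3: route key 96: none >= 96, wrap to smallest pos 14 -> NA
Op 4: route key 88: none >= 88, wrap to smallest pos 14 -> NA
Op 5: add NB@26 -> ring=[14:NA,26:NB]
Op 6: add NC@16 -> ring=[14:NA,16:NC,26:NB]
Op 7: add ND@17 -> ring=[14:NA,16:NC,17:ND,26:NB]
Op 8: route key 98: none >= 98, wrap to smallest pos 14 -> NA
Op 9: route key 43: none >= 43, wrap to smallest pos 14 -> NA
Final route key 12: smallest pos >= 12 is 14 -> NA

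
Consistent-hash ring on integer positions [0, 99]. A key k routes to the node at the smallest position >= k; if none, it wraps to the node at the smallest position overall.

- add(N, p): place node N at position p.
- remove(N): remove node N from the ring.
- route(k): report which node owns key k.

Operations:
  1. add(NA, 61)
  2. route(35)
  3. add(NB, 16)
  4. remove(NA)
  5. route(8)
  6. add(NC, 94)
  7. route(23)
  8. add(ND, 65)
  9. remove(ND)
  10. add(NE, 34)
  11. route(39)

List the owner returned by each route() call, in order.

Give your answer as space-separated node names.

Op 1: add NA@61 -> ring=[61:NA]
Op 2: route key 35: smallest pos >= 35 is 61 -> NA
Op 3: add NB@16 -> ring=[16:NB,61:NA]
Op 4: remove NA -> ring=[16:NB]
Op 5: route key 8: smallest pos >= 8 is 16 -> NB
Op 6: add NC@94 -> ring=[16:NB,94:NC]
Op 7: route key 23: smallest pos >= 23 is 94 -> NC
Op 8: add ND@65 -> ring=[16:NB,65:ND,94:NC]
Op 9: remove ND -> ring=[16:NB,94:NC]
Op 10: add NE@34 -> ring=[16:NB,34:NE,94:NC]
Op 11: route key 39: smallest pos >= 39 is 94 -> NC

Answer: NA NB NC NC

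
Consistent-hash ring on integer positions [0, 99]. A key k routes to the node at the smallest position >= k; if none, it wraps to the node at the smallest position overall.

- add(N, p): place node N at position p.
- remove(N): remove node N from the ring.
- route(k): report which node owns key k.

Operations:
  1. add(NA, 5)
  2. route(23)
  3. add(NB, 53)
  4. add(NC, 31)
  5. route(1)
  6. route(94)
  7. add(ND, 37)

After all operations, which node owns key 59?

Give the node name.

Op 1: add NA@5 -> ring=[5:NA]
Op 2: route key 23: none >= 23, wrap to smallest pos 5 -> NA
Op 3: add NB@53 -> ring=[5:NA,53:NB]
Op 4: add NC@31 -> ring=[5:NA,31:NC,53:NB]
Op 5: route key 1: smallest pos >= 1 is 5 -> NA
Op 6: route key 94: none >= 94, wrap to smallest pos 5 -> NA
Op 7: add ND@37 -> ring=[5:NA,31:NC,37:ND,53:NB]
Final route key 59: none >= 59, wrap to smallest pos 5 -> NA

Answer: NA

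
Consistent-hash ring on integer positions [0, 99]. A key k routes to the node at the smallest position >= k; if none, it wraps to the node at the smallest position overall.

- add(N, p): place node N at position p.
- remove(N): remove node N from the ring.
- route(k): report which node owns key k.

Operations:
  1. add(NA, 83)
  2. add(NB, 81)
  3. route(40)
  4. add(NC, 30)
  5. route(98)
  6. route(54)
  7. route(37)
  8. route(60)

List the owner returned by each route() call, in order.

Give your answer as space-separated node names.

Answer: NB NC NB NB NB

Derivation:
Op 1: add NA@83 -> ring=[83:NA]
Op 2: add NB@81 -> ring=[81:NB,83:NA]
Op 3: route key 40: smallest pos >= 40 is 81 -> NB
Op 4: add NC@30 -> ring=[30:NC,81:NB,83:NA]
Op 5: route key 98: none >= 98, wrap to smallest pos 30 -> NC
Op 6: route key 54: smallest pos >= 54 is 81 -> NB
Op 7: route key 37: smallest pos >= 37 is 81 -> NB
Op 8: route key 60: smallest pos >= 60 is 81 -> NB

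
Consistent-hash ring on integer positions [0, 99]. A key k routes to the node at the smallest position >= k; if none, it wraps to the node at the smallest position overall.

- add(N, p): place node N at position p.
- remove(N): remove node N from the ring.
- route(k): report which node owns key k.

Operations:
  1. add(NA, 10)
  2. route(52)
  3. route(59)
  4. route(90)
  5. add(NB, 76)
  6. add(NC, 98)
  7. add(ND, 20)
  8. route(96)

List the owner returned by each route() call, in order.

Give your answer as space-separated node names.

Answer: NA NA NA NC

Derivation:
Op 1: add NA@10 -> ring=[10:NA]
Op 2: route key 52: none >= 52, wrap to smallest pos 10 -> NA
Op 3: route key 59: none >= 59, wrap to smallest pos 10 -> NA
Op 4: route key 90: none >= 90, wrap to smallest pos 10 -> NA
Op 5: add NB@76 -> ring=[10:NA,76:NB]
Op 6: add NC@98 -> ring=[10:NA,76:NB,98:NC]
Op 7: add ND@20 -> ring=[10:NA,20:ND,76:NB,98:NC]
Op 8: route key 96: smallest pos >= 96 is 98 -> NC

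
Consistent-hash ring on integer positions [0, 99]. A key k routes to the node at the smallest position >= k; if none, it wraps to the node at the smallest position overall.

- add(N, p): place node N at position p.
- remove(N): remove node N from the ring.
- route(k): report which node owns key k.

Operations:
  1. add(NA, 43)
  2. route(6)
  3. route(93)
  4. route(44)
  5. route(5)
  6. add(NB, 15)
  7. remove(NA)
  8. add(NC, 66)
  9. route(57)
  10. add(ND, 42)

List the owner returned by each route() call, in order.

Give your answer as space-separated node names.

Answer: NA NA NA NA NC

Derivation:
Op 1: add NA@43 -> ring=[43:NA]
Op 2: route key 6: smallest pos >= 6 is 43 -> NA
Op 3: route key 93: none >= 93, wrap to smallest pos 43 -> NA
Op 4: route key 44: none >= 44, wrap to smallest pos 43 -> NA
Op 5: route key 5: smallest pos >= 5 is 43 -> NA
Op 6: add NB@15 -> ring=[15:NB,43:NA]
Op 7: remove NA -> ring=[15:NB]
Op 8: add NC@66 -> ring=[15:NB,66:NC]
Op 9: route key 57: smallest pos >= 57 is 66 -> NC
Op 10: add ND@42 -> ring=[15:NB,42:ND,66:NC]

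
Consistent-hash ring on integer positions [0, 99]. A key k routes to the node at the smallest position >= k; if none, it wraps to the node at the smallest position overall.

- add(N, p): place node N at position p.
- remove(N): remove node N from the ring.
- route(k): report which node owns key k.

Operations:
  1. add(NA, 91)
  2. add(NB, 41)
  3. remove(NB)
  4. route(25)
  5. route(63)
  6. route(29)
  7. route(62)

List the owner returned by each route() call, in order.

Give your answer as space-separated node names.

Answer: NA NA NA NA

Derivation:
Op 1: add NA@91 -> ring=[91:NA]
Op 2: add NB@41 -> ring=[41:NB,91:NA]
Op 3: remove NB -> ring=[91:NA]
Op 4: route key 25: smallest pos >= 25 is 91 -> NA
Op 5: route key 63: smallest pos >= 63 is 91 -> NA
Op 6: route key 29: smallest pos >= 29 is 91 -> NA
Op 7: route key 62: smallest pos >= 62 is 91 -> NA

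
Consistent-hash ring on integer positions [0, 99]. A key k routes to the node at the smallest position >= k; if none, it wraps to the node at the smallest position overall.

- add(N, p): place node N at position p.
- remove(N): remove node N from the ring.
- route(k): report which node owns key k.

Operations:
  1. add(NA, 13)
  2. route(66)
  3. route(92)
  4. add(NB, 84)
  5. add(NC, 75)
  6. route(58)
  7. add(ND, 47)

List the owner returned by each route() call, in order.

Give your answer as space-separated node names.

Op 1: add NA@13 -> ring=[13:NA]
Op 2: route key 66: none >= 66, wrap to smallest pos 13 -> NA
Op 3: route key 92: none >= 92, wrap to smallest pos 13 -> NA
Op 4: add NB@84 -> ring=[13:NA,84:NB]
Op 5: add NC@75 -> ring=[13:NA,75:NC,84:NB]
Op 6: route key 58: smallest pos >= 58 is 75 -> NC
Op 7: add ND@47 -> ring=[13:NA,47:ND,75:NC,84:NB]

Answer: NA NA NC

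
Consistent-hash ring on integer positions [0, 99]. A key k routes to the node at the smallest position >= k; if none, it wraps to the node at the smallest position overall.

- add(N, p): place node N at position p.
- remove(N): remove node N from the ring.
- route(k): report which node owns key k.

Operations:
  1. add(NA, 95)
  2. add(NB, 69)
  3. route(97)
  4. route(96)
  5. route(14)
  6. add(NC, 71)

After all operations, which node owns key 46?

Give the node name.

Answer: NB

Derivation:
Op 1: add NA@95 -> ring=[95:NA]
Op 2: add NB@69 -> ring=[69:NB,95:NA]
Op 3: route key 97: none >= 97, wrap to smallest pos 69 -> NB
Op 4: route key 96: none >= 96, wrap to smallest pos 69 -> NB
Op 5: route key 14: smallest pos >= 14 is 69 -> NB
Op 6: add NC@71 -> ring=[69:NB,71:NC,95:NA]
Final route key 46: smallest pos >= 46 is 69 -> NB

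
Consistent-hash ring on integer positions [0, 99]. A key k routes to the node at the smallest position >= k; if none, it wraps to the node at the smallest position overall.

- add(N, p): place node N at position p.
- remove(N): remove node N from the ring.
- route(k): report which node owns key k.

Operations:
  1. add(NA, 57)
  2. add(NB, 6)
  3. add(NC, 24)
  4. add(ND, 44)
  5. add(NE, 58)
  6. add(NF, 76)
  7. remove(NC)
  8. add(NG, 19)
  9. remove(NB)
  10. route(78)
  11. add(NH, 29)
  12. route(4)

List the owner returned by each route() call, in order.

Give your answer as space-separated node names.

Answer: NG NG

Derivation:
Op 1: add NA@57 -> ring=[57:NA]
Op 2: add NB@6 -> ring=[6:NB,57:NA]
Op 3: add NC@24 -> ring=[6:NB,24:NC,57:NA]
Op 4: add ND@44 -> ring=[6:NB,24:NC,44:ND,57:NA]
Op 5: add NE@58 -> ring=[6:NB,24:NC,44:ND,57:NA,58:NE]
Op 6: add NF@76 -> ring=[6:NB,24:NC,44:ND,57:NA,58:NE,76:NF]
Op 7: remove NC -> ring=[6:NB,44:ND,57:NA,58:NE,76:NF]
Op 8: add NG@19 -> ring=[6:NB,19:NG,44:ND,57:NA,58:NE,76:NF]
Op 9: remove NB -> ring=[19:NG,44:ND,57:NA,58:NE,76:NF]
Op 10: route key 78: none >= 78, wrap to smallest pos 19 -> NG
Op 11: add NH@29 -> ring=[19:NG,29:NH,44:ND,57:NA,58:NE,76:NF]
Op 12: route key 4: smallest pos >= 4 is 19 -> NG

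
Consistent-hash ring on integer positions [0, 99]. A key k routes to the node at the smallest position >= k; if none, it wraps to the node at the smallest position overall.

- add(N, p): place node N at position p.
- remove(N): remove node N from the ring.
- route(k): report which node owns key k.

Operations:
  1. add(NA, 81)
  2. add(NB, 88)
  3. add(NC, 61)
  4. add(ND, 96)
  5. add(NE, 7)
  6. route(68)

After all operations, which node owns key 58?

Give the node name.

Op 1: add NA@81 -> ring=[81:NA]
Op 2: add NB@88 -> ring=[81:NA,88:NB]
Op 3: add NC@61 -> ring=[61:NC,81:NA,88:NB]
Op 4: add ND@96 -> ring=[61:NC,81:NA,88:NB,96:ND]
Op 5: add NE@7 -> ring=[7:NE,61:NC,81:NA,88:NB,96:ND]
Op 6: route key 68: smallest pos >= 68 is 81 -> NA
Final route key 58: smallest pos >= 58 is 61 -> NC

Answer: NC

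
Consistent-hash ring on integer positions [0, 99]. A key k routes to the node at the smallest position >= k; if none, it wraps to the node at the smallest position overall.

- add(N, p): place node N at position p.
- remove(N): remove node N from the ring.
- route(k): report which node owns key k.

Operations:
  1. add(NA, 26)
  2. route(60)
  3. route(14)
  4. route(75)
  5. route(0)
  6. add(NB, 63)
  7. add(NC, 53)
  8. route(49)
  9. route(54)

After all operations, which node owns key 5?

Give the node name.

Answer: NA

Derivation:
Op 1: add NA@26 -> ring=[26:NA]
Op 2: route key 60: none >= 60, wrap to smallest pos 26 -> NA
Op 3: route key 14: smallest pos >= 14 is 26 -> NA
Op 4: route key 75: none >= 75, wrap to smallest pos 26 -> NA
Op 5: route key 0: smallest pos >= 0 is 26 -> NA
Op 6: add NB@63 -> ring=[26:NA,63:NB]
Op 7: add NC@53 -> ring=[26:NA,53:NC,63:NB]
Op 8: route key 49: smallest pos >= 49 is 53 -> NC
Op 9: route key 54: smallest pos >= 54 is 63 -> NB
Final route key 5: smallest pos >= 5 is 26 -> NA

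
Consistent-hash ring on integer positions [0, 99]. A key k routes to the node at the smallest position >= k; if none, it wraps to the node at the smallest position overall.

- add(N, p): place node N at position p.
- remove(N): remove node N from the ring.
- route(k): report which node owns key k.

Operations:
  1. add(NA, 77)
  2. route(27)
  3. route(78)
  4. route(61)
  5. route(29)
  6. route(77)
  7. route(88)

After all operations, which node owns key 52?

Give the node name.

Op 1: add NA@77 -> ring=[77:NA]
Op 2: route key 27: smallest pos >= 27 is 77 -> NA
Op 3: route key 78: none >= 78, wrap to smallest pos 77 -> NA
Op 4: route key 61: smallest pos >= 61 is 77 -> NA
Op 5: route key 29: smallest pos >= 29 is 77 -> NA
Op 6: route key 77: smallest pos >= 77 is 77 -> NA
Op 7: route key 88: none >= 88, wrap to smallest pos 77 -> NA
Final route key 52: smallest pos >= 52 is 77 -> NA

Answer: NA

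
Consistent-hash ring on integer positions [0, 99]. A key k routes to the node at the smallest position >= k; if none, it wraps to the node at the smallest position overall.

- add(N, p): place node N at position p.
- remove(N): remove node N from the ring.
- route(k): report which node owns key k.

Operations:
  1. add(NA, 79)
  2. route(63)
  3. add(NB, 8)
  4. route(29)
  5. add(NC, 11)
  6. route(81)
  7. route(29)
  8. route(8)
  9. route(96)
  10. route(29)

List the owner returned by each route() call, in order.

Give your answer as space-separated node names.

Op 1: add NA@79 -> ring=[79:NA]
Op 2: route key 63: smallest pos >= 63 is 79 -> NA
Op 3: add NB@8 -> ring=[8:NB,79:NA]
Op 4: route key 29: smallest pos >= 29 is 79 -> NA
Op 5: add NC@11 -> ring=[8:NB,11:NC,79:NA]
Op 6: route key 81: none >= 81, wrap to smallest pos 8 -> NB
Op 7: route key 29: smallest pos >= 29 is 79 -> NA
Op 8: route key 8: smallest pos >= 8 is 8 -> NB
Op 9: route key 96: none >= 96, wrap to smallest pos 8 -> NB
Op 10: route key 29: smallest pos >= 29 is 79 -> NA

Answer: NA NA NB NA NB NB NA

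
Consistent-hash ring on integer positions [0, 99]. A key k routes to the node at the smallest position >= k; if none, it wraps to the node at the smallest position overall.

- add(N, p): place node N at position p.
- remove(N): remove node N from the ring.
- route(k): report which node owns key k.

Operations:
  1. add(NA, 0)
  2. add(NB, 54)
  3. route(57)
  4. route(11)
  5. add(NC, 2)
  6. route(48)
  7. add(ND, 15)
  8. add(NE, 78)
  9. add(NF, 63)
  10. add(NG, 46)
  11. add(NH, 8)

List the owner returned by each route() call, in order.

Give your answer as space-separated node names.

Op 1: add NA@0 -> ring=[0:NA]
Op 2: add NB@54 -> ring=[0:NA,54:NB]
Op 3: route key 57: none >= 57, wrap to smallest pos 0 -> NA
Op 4: route key 11: smallest pos >= 11 is 54 -> NB
Op 5: add NC@2 -> ring=[0:NA,2:NC,54:NB]
Op 6: route key 48: smallest pos >= 48 is 54 -> NB
Op 7: add ND@15 -> ring=[0:NA,2:NC,15:ND,54:NB]
Op 8: add NE@78 -> ring=[0:NA,2:NC,15:ND,54:NB,78:NE]
Op 9: add NF@63 -> ring=[0:NA,2:NC,15:ND,54:NB,63:NF,78:NE]
Op 10: add NG@46 -> ring=[0:NA,2:NC,15:ND,46:NG,54:NB,63:NF,78:NE]
Op 11: add NH@8 -> ring=[0:NA,2:NC,8:NH,15:ND,46:NG,54:NB,63:NF,78:NE]

Answer: NA NB NB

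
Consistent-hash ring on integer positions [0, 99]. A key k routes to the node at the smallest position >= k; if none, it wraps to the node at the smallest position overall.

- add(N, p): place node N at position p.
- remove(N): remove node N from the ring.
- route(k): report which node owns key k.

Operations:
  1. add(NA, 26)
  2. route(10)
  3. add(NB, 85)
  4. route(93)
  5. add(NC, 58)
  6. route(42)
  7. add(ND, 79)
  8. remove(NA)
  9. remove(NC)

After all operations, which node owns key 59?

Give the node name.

Answer: ND

Derivation:
Op 1: add NA@26 -> ring=[26:NA]
Op 2: route key 10: smallest pos >= 10 is 26 -> NA
Op 3: add NB@85 -> ring=[26:NA,85:NB]
Op 4: route key 93: none >= 93, wrap to smallest pos 26 -> NA
Op 5: add NC@58 -> ring=[26:NA,58:NC,85:NB]
Op 6: route key 42: smallest pos >= 42 is 58 -> NC
Op 7: add ND@79 -> ring=[26:NA,58:NC,79:ND,85:NB]
Op 8: remove NA -> ring=[58:NC,79:ND,85:NB]
Op 9: remove NC -> ring=[79:ND,85:NB]
Final route key 59: smallest pos >= 59 is 79 -> ND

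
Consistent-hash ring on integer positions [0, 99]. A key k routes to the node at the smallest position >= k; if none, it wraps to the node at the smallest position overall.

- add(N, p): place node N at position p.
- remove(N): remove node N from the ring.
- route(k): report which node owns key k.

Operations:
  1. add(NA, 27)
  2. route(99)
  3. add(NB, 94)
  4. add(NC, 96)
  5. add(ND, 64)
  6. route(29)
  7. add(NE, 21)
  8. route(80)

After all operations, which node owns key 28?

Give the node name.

Op 1: add NA@27 -> ring=[27:NA]
Op 2: route key 99: none >= 99, wrap to smallest pos 27 -> NA
Op 3: add NB@94 -> ring=[27:NA,94:NB]
Op 4: add NC@96 -> ring=[27:NA,94:NB,96:NC]
Op 5: add ND@64 -> ring=[27:NA,64:ND,94:NB,96:NC]
Op 6: route key 29: smallest pos >= 29 is 64 -> ND
Op 7: add NE@21 -> ring=[21:NE,27:NA,64:ND,94:NB,96:NC]
Op 8: route key 80: smallest pos >= 80 is 94 -> NB
Final route key 28: smallest pos >= 28 is 64 -> ND

Answer: ND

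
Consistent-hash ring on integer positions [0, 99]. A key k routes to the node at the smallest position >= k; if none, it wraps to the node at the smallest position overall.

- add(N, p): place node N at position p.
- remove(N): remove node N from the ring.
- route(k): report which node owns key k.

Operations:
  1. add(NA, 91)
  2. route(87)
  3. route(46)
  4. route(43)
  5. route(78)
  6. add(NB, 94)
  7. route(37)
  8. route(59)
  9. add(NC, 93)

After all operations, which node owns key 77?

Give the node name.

Answer: NA

Derivation:
Op 1: add NA@91 -> ring=[91:NA]
Op 2: route key 87: smallest pos >= 87 is 91 -> NA
Op 3: route key 46: smallest pos >= 46 is 91 -> NA
Op 4: route key 43: smallest pos >= 43 is 91 -> NA
Op 5: route key 78: smallest pos >= 78 is 91 -> NA
Op 6: add NB@94 -> ring=[91:NA,94:NB]
Op 7: route key 37: smallest pos >= 37 is 91 -> NA
Op 8: route key 59: smallest pos >= 59 is 91 -> NA
Op 9: add NC@93 -> ring=[91:NA,93:NC,94:NB]
Final route key 77: smallest pos >= 77 is 91 -> NA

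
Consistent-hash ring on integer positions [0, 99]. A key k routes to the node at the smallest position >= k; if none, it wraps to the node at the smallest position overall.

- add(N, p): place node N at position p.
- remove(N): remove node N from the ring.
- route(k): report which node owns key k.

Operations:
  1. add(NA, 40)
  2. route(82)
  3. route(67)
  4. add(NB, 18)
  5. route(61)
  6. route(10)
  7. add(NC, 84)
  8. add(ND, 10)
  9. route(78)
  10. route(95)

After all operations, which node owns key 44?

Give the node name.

Op 1: add NA@40 -> ring=[40:NA]
Op 2: route key 82: none >= 82, wrap to smallest pos 40 -> NA
Op 3: route key 67: none >= 67, wrap to smallest pos 40 -> NA
Op 4: add NB@18 -> ring=[18:NB,40:NA]
Op 5: route key 61: none >= 61, wrap to smallest pos 18 -> NB
Op 6: route key 10: smallest pos >= 10 is 18 -> NB
Op 7: add NC@84 -> ring=[18:NB,40:NA,84:NC]
Op 8: add ND@10 -> ring=[10:ND,18:NB,40:NA,84:NC]
Op 9: route key 78: smallest pos >= 78 is 84 -> NC
Op 10: route key 95: none >= 95, wrap to smallest pos 10 -> ND
Final route key 44: smallest pos >= 44 is 84 -> NC

Answer: NC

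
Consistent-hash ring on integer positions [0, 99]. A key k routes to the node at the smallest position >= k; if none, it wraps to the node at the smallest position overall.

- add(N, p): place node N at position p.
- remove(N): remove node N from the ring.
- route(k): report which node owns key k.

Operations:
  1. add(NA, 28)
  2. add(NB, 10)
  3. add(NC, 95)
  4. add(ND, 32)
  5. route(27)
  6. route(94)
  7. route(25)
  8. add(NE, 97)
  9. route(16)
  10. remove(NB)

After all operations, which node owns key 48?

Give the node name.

Op 1: add NA@28 -> ring=[28:NA]
Op 2: add NB@10 -> ring=[10:NB,28:NA]
Op 3: add NC@95 -> ring=[10:NB,28:NA,95:NC]
Op 4: add ND@32 -> ring=[10:NB,28:NA,32:ND,95:NC]
Op 5: route key 27: smallest pos >= 27 is 28 -> NA
Op 6: route key 94: smallest pos >= 94 is 95 -> NC
Op 7: route key 25: smallest pos >= 25 is 28 -> NA
Op 8: add NE@97 -> ring=[10:NB,28:NA,32:ND,95:NC,97:NE]
Op 9: route key 16: smallest pos >= 16 is 28 -> NA
Op 10: remove NB -> ring=[28:NA,32:ND,95:NC,97:NE]
Final route key 48: smallest pos >= 48 is 95 -> NC

Answer: NC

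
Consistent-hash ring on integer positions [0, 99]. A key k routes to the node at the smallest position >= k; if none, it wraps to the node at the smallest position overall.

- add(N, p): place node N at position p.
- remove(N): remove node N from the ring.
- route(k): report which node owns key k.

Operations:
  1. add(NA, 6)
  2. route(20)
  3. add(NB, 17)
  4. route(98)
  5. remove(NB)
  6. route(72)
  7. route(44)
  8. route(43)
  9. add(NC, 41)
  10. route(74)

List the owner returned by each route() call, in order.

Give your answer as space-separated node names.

Answer: NA NA NA NA NA NA

Derivation:
Op 1: add NA@6 -> ring=[6:NA]
Op 2: route key 20: none >= 20, wrap to smallest pos 6 -> NA
Op 3: add NB@17 -> ring=[6:NA,17:NB]
Op 4: route key 98: none >= 98, wrap to smallest pos 6 -> NA
Op 5: remove NB -> ring=[6:NA]
Op 6: route key 72: none >= 72, wrap to smallest pos 6 -> NA
Op 7: route key 44: none >= 44, wrap to smallest pos 6 -> NA
Op 8: route key 43: none >= 43, wrap to smallest pos 6 -> NA
Op 9: add NC@41 -> ring=[6:NA,41:NC]
Op 10: route key 74: none >= 74, wrap to smallest pos 6 -> NA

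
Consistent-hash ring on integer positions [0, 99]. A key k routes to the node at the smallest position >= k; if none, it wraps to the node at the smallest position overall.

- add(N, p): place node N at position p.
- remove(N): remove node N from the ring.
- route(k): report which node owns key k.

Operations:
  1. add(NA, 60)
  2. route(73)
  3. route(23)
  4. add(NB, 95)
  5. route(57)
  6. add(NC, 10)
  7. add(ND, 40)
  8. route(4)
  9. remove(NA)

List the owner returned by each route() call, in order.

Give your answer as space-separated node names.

Op 1: add NA@60 -> ring=[60:NA]
Op 2: route key 73: none >= 73, wrap to smallest pos 60 -> NA
Op 3: route key 23: smallest pos >= 23 is 60 -> NA
Op 4: add NB@95 -> ring=[60:NA,95:NB]
Op 5: route key 57: smallest pos >= 57 is 60 -> NA
Op 6: add NC@10 -> ring=[10:NC,60:NA,95:NB]
Op 7: add ND@40 -> ring=[10:NC,40:ND,60:NA,95:NB]
Op 8: route key 4: smallest pos >= 4 is 10 -> NC
Op 9: remove NA -> ring=[10:NC,40:ND,95:NB]

Answer: NA NA NA NC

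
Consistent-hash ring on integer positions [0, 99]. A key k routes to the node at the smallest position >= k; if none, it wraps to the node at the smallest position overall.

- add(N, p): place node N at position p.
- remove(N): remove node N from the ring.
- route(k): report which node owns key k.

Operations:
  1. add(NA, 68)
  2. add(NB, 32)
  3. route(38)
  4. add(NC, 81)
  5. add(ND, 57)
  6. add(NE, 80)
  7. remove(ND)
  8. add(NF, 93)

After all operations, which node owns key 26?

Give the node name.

Answer: NB

Derivation:
Op 1: add NA@68 -> ring=[68:NA]
Op 2: add NB@32 -> ring=[32:NB,68:NA]
Op 3: route key 38: smallest pos >= 38 is 68 -> NA
Op 4: add NC@81 -> ring=[32:NB,68:NA,81:NC]
Op 5: add ND@57 -> ring=[32:NB,57:ND,68:NA,81:NC]
Op 6: add NE@80 -> ring=[32:NB,57:ND,68:NA,80:NE,81:NC]
Op 7: remove ND -> ring=[32:NB,68:NA,80:NE,81:NC]
Op 8: add NF@93 -> ring=[32:NB,68:NA,80:NE,81:NC,93:NF]
Final route key 26: smallest pos >= 26 is 32 -> NB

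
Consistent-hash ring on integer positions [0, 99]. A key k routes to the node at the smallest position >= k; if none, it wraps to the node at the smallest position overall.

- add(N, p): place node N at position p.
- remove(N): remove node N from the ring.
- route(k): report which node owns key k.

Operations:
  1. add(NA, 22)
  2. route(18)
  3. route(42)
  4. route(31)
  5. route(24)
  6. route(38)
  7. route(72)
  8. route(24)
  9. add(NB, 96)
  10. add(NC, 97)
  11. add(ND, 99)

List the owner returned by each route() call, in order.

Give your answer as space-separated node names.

Op 1: add NA@22 -> ring=[22:NA]
Op 2: route key 18: smallest pos >= 18 is 22 -> NA
Op 3: route key 42: none >= 42, wrap to smallest pos 22 -> NA
Op 4: route key 31: none >= 31, wrap to smallest pos 22 -> NA
Op 5: route key 24: none >= 24, wrap to smallest pos 22 -> NA
Op 6: route key 38: none >= 38, wrap to smallest pos 22 -> NA
Op 7: route key 72: none >= 72, wrap to smallest pos 22 -> NA
Op 8: route key 24: none >= 24, wrap to smallest pos 22 -> NA
Op 9: add NB@96 -> ring=[22:NA,96:NB]
Op 10: add NC@97 -> ring=[22:NA,96:NB,97:NC]
Op 11: add ND@99 -> ring=[22:NA,96:NB,97:NC,99:ND]

Answer: NA NA NA NA NA NA NA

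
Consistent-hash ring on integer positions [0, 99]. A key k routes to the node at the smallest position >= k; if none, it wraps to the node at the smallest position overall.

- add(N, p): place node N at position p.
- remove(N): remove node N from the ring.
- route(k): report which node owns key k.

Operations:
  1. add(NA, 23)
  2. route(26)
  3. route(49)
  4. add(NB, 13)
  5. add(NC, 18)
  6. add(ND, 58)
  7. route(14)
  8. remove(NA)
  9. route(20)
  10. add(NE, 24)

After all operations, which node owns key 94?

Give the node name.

Answer: NB

Derivation:
Op 1: add NA@23 -> ring=[23:NA]
Op 2: route key 26: none >= 26, wrap to smallest pos 23 -> NA
Op 3: route key 49: none >= 49, wrap to smallest pos 23 -> NA
Op 4: add NB@13 -> ring=[13:NB,23:NA]
Op 5: add NC@18 -> ring=[13:NB,18:NC,23:NA]
Op 6: add ND@58 -> ring=[13:NB,18:NC,23:NA,58:ND]
Op 7: route key 14: smallest pos >= 14 is 18 -> NC
Op 8: remove NA -> ring=[13:NB,18:NC,58:ND]
Op 9: route key 20: smallest pos >= 20 is 58 -> ND
Op 10: add NE@24 -> ring=[13:NB,18:NC,24:NE,58:ND]
Final route key 94: none >= 94, wrap to smallest pos 13 -> NB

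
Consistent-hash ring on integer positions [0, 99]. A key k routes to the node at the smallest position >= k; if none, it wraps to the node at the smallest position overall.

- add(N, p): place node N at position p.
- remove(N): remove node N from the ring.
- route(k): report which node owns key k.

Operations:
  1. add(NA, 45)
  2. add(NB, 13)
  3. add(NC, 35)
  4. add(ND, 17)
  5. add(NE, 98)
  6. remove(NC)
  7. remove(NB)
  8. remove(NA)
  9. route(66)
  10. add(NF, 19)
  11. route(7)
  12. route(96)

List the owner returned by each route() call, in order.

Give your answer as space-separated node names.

Op 1: add NA@45 -> ring=[45:NA]
Op 2: add NB@13 -> ring=[13:NB,45:NA]
Op 3: add NC@35 -> ring=[13:NB,35:NC,45:NA]
Op 4: add ND@17 -> ring=[13:NB,17:ND,35:NC,45:NA]
Op 5: add NE@98 -> ring=[13:NB,17:ND,35:NC,45:NA,98:NE]
Op 6: remove NC -> ring=[13:NB,17:ND,45:NA,98:NE]
Op 7: remove NB -> ring=[17:ND,45:NA,98:NE]
Op 8: remove NA -> ring=[17:ND,98:NE]
Op 9: route key 66: smallest pos >= 66 is 98 -> NE
Op 10: add NF@19 -> ring=[17:ND,19:NF,98:NE]
Op 11: route key 7: smallest pos >= 7 is 17 -> ND
Op 12: route key 96: smallest pos >= 96 is 98 -> NE

Answer: NE ND NE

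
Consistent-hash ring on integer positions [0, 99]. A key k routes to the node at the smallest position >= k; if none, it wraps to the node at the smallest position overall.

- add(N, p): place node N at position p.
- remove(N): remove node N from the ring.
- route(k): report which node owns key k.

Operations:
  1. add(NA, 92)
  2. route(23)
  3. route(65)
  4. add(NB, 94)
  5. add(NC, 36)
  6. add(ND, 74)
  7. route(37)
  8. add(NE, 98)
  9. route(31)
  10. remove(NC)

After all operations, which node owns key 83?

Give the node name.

Op 1: add NA@92 -> ring=[92:NA]
Op 2: route key 23: smallest pos >= 23 is 92 -> NA
Op 3: route key 65: smallest pos >= 65 is 92 -> NA
Op 4: add NB@94 -> ring=[92:NA,94:NB]
Op 5: add NC@36 -> ring=[36:NC,92:NA,94:NB]
Op 6: add ND@74 -> ring=[36:NC,74:ND,92:NA,94:NB]
Op 7: route key 37: smallest pos >= 37 is 74 -> ND
Op 8: add NE@98 -> ring=[36:NC,74:ND,92:NA,94:NB,98:NE]
Op 9: route key 31: smallest pos >= 31 is 36 -> NC
Op 10: remove NC -> ring=[74:ND,92:NA,94:NB,98:NE]
Final route key 83: smallest pos >= 83 is 92 -> NA

Answer: NA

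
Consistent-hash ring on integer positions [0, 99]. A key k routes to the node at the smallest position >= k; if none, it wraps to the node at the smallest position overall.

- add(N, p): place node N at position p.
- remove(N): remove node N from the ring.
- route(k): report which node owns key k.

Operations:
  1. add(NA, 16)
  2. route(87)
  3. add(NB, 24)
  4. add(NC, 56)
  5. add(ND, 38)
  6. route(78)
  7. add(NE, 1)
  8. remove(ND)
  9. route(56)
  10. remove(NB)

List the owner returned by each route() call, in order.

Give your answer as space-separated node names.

Op 1: add NA@16 -> ring=[16:NA]
Op 2: route key 87: none >= 87, wrap to smallest pos 16 -> NA
Op 3: add NB@24 -> ring=[16:NA,24:NB]
Op 4: add NC@56 -> ring=[16:NA,24:NB,56:NC]
Op 5: add ND@38 -> ring=[16:NA,24:NB,38:ND,56:NC]
Op 6: route key 78: none >= 78, wrap to smallest pos 16 -> NA
Op 7: add NE@1 -> ring=[1:NE,16:NA,24:NB,38:ND,56:NC]
Op 8: remove ND -> ring=[1:NE,16:NA,24:NB,56:NC]
Op 9: route key 56: smallest pos >= 56 is 56 -> NC
Op 10: remove NB -> ring=[1:NE,16:NA,56:NC]

Answer: NA NA NC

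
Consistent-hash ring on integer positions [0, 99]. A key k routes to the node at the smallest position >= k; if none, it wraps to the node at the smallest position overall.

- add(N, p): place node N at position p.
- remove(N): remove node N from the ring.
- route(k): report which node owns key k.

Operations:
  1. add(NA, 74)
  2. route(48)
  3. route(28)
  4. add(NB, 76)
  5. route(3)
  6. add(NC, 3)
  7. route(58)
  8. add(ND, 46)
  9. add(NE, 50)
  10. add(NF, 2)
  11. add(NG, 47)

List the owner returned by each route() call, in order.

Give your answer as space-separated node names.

Answer: NA NA NA NA

Derivation:
Op 1: add NA@74 -> ring=[74:NA]
Op 2: route key 48: smallest pos >= 48 is 74 -> NA
Op 3: route key 28: smallest pos >= 28 is 74 -> NA
Op 4: add NB@76 -> ring=[74:NA,76:NB]
Op 5: route key 3: smallest pos >= 3 is 74 -> NA
Op 6: add NC@3 -> ring=[3:NC,74:NA,76:NB]
Op 7: route key 58: smallest pos >= 58 is 74 -> NA
Op 8: add ND@46 -> ring=[3:NC,46:ND,74:NA,76:NB]
Op 9: add NE@50 -> ring=[3:NC,46:ND,50:NE,74:NA,76:NB]
Op 10: add NF@2 -> ring=[2:NF,3:NC,46:ND,50:NE,74:NA,76:NB]
Op 11: add NG@47 -> ring=[2:NF,3:NC,46:ND,47:NG,50:NE,74:NA,76:NB]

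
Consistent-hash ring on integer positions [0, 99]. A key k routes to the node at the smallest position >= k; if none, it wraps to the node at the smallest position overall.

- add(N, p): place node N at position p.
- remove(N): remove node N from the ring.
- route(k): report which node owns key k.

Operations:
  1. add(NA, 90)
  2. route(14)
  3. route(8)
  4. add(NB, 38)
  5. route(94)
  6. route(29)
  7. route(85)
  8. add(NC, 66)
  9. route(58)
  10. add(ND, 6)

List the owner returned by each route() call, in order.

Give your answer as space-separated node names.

Answer: NA NA NB NB NA NC

Derivation:
Op 1: add NA@90 -> ring=[90:NA]
Op 2: route key 14: smallest pos >= 14 is 90 -> NA
Op 3: route key 8: smallest pos >= 8 is 90 -> NA
Op 4: add NB@38 -> ring=[38:NB,90:NA]
Op 5: route key 94: none >= 94, wrap to smallest pos 38 -> NB
Op 6: route key 29: smallest pos >= 29 is 38 -> NB
Op 7: route key 85: smallest pos >= 85 is 90 -> NA
Op 8: add NC@66 -> ring=[38:NB,66:NC,90:NA]
Op 9: route key 58: smallest pos >= 58 is 66 -> NC
Op 10: add ND@6 -> ring=[6:ND,38:NB,66:NC,90:NA]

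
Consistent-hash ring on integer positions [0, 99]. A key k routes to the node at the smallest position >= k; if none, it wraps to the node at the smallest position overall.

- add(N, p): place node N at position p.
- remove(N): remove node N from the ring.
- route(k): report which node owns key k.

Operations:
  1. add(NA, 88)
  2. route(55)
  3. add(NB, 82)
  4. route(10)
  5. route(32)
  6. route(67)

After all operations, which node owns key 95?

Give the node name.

Op 1: add NA@88 -> ring=[88:NA]
Op 2: route key 55: smallest pos >= 55 is 88 -> NA
Op 3: add NB@82 -> ring=[82:NB,88:NA]
Op 4: route key 10: smallest pos >= 10 is 82 -> NB
Op 5: route key 32: smallest pos >= 32 is 82 -> NB
Op 6: route key 67: smallest pos >= 67 is 82 -> NB
Final route key 95: none >= 95, wrap to smallest pos 82 -> NB

Answer: NB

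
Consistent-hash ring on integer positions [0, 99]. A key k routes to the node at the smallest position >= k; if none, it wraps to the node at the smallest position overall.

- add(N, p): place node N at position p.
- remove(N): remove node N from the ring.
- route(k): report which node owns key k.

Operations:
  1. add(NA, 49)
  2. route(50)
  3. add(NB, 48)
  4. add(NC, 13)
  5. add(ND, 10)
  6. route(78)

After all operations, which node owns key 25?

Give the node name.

Answer: NB

Derivation:
Op 1: add NA@49 -> ring=[49:NA]
Op 2: route key 50: none >= 50, wrap to smallest pos 49 -> NA
Op 3: add NB@48 -> ring=[48:NB,49:NA]
Op 4: add NC@13 -> ring=[13:NC,48:NB,49:NA]
Op 5: add ND@10 -> ring=[10:ND,13:NC,48:NB,49:NA]
Op 6: route key 78: none >= 78, wrap to smallest pos 10 -> ND
Final route key 25: smallest pos >= 25 is 48 -> NB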